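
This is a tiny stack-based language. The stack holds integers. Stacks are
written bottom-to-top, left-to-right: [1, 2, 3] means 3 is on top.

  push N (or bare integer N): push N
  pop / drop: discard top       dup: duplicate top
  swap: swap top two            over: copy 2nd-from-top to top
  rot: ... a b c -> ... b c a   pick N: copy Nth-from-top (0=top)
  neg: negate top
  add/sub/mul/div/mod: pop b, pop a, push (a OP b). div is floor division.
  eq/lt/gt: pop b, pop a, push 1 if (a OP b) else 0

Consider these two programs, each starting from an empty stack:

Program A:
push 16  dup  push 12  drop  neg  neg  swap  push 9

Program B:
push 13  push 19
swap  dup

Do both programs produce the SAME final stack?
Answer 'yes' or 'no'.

Program A trace:
  After 'push 16': [16]
  After 'dup': [16, 16]
  After 'push 12': [16, 16, 12]
  After 'drop': [16, 16]
  After 'neg': [16, -16]
  After 'neg': [16, 16]
  After 'swap': [16, 16]
  After 'push 9': [16, 16, 9]
Program A final stack: [16, 16, 9]

Program B trace:
  After 'push 13': [13]
  After 'push 19': [13, 19]
  After 'swap': [19, 13]
  After 'dup': [19, 13, 13]
Program B final stack: [19, 13, 13]
Same: no

Answer: no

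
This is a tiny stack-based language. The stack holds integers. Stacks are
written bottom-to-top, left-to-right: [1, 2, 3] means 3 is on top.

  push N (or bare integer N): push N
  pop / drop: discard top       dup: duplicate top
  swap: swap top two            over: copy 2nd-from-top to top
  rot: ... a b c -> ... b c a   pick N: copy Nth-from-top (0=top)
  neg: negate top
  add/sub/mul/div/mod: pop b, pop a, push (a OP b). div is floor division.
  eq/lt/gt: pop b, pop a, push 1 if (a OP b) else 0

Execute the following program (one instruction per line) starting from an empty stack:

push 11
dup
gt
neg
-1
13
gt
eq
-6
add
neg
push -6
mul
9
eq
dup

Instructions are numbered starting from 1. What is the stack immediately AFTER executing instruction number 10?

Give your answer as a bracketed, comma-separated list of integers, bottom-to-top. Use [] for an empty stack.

Step 1 ('push 11'): [11]
Step 2 ('dup'): [11, 11]
Step 3 ('gt'): [0]
Step 4 ('neg'): [0]
Step 5 ('-1'): [0, -1]
Step 6 ('13'): [0, -1, 13]
Step 7 ('gt'): [0, 0]
Step 8 ('eq'): [1]
Step 9 ('-6'): [1, -6]
Step 10 ('add'): [-5]

Answer: [-5]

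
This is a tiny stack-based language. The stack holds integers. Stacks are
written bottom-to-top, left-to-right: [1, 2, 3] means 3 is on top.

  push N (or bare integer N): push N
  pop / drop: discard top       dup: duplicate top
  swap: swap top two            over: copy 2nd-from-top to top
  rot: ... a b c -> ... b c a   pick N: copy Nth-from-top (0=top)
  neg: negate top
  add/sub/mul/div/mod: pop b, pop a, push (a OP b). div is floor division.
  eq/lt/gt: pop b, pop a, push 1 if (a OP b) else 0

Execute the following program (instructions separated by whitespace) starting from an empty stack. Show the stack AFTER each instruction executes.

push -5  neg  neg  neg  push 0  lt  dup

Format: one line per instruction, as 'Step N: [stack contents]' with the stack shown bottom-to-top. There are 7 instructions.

Step 1: [-5]
Step 2: [5]
Step 3: [-5]
Step 4: [5]
Step 5: [5, 0]
Step 6: [0]
Step 7: [0, 0]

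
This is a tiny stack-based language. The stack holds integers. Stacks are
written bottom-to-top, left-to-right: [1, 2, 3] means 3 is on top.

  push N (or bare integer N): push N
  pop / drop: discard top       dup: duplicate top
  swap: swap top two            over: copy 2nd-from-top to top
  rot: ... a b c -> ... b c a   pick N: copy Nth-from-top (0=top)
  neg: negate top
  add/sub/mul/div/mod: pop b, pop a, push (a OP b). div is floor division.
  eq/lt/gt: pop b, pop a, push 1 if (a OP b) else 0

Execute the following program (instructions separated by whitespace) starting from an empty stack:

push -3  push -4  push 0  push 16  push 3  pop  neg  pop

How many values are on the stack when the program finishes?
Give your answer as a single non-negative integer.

Answer: 3

Derivation:
After 'push -3': stack = [-3] (depth 1)
After 'push -4': stack = [-3, -4] (depth 2)
After 'push 0': stack = [-3, -4, 0] (depth 3)
After 'push 16': stack = [-3, -4, 0, 16] (depth 4)
After 'push 3': stack = [-3, -4, 0, 16, 3] (depth 5)
After 'pop': stack = [-3, -4, 0, 16] (depth 4)
After 'neg': stack = [-3, -4, 0, -16] (depth 4)
After 'pop': stack = [-3, -4, 0] (depth 3)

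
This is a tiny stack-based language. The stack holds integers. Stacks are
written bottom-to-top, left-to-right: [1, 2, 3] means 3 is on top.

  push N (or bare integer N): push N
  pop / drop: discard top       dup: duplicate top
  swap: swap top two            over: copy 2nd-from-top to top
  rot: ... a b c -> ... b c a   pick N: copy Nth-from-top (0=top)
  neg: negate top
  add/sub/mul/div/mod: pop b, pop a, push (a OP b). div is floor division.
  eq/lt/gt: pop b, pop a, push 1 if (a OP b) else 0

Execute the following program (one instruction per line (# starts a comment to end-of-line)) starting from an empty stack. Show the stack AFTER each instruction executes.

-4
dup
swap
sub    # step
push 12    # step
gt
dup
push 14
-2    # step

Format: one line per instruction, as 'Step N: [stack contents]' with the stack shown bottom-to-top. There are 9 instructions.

Step 1: [-4]
Step 2: [-4, -4]
Step 3: [-4, -4]
Step 4: [0]
Step 5: [0, 12]
Step 6: [0]
Step 7: [0, 0]
Step 8: [0, 0, 14]
Step 9: [0, 0, 14, -2]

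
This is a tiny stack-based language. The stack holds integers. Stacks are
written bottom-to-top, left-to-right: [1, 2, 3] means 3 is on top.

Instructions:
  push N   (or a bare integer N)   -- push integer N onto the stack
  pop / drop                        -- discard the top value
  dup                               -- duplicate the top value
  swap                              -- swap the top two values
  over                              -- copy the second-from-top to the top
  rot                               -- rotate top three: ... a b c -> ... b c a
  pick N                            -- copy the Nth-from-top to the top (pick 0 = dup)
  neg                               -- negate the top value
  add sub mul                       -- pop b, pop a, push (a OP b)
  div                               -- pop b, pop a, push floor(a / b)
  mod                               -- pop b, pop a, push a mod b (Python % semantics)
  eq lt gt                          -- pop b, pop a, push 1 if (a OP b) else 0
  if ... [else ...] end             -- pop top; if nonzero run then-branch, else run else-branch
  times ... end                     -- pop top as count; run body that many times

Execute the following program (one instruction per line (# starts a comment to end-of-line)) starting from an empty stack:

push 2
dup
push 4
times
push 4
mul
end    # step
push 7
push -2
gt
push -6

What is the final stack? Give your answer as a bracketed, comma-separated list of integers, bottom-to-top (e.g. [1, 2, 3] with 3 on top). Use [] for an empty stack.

Answer: [2, 512, 1, -6]

Derivation:
After 'push 2': [2]
After 'dup': [2, 2]
After 'push 4': [2, 2, 4]
After 'times': [2, 2]
After 'push 4': [2, 2, 4]
After 'mul': [2, 8]
After 'push 4': [2, 8, 4]
After 'mul': [2, 32]
After 'push 4': [2, 32, 4]
After 'mul': [2, 128]
After 'push 4': [2, 128, 4]
After 'mul': [2, 512]
After 'push 7': [2, 512, 7]
After 'push -2': [2, 512, 7, -2]
After 'gt': [2, 512, 1]
After 'push -6': [2, 512, 1, -6]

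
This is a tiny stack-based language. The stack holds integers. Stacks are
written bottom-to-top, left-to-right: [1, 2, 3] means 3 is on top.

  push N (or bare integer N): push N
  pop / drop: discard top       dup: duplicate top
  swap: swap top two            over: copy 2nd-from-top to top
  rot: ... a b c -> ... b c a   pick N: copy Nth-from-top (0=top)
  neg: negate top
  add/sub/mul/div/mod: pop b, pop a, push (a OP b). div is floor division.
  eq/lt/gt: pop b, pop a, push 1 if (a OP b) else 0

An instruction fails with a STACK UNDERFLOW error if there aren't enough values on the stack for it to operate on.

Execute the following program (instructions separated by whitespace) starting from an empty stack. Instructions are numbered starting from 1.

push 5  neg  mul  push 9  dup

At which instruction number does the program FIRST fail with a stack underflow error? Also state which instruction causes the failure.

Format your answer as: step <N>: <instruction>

Answer: step 3: mul

Derivation:
Step 1 ('push 5'): stack = [5], depth = 1
Step 2 ('neg'): stack = [-5], depth = 1
Step 3 ('mul'): needs 2 value(s) but depth is 1 — STACK UNDERFLOW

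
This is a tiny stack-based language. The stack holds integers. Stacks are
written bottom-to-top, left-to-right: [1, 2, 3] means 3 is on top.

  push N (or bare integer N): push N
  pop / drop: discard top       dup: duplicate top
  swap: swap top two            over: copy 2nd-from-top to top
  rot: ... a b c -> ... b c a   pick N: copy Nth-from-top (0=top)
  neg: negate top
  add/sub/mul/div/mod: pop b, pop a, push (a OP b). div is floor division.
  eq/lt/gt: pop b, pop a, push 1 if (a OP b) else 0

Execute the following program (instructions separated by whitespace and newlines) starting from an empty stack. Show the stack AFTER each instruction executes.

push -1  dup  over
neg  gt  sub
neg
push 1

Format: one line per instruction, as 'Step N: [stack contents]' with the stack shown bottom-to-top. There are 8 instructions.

Step 1: [-1]
Step 2: [-1, -1]
Step 3: [-1, -1, -1]
Step 4: [-1, -1, 1]
Step 5: [-1, 0]
Step 6: [-1]
Step 7: [1]
Step 8: [1, 1]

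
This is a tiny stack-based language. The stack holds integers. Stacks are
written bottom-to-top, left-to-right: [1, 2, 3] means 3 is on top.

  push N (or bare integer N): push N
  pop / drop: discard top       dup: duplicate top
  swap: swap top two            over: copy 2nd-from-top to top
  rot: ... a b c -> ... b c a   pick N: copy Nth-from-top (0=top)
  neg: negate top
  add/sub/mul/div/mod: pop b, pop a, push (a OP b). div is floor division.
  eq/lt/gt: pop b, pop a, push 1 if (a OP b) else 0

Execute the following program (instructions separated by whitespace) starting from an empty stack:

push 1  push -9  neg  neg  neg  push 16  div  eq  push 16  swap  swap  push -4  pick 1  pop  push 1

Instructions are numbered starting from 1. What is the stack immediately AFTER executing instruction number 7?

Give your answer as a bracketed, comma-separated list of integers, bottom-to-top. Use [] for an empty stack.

Answer: [1, 0]

Derivation:
Step 1 ('push 1'): [1]
Step 2 ('push -9'): [1, -9]
Step 3 ('neg'): [1, 9]
Step 4 ('neg'): [1, -9]
Step 5 ('neg'): [1, 9]
Step 6 ('push 16'): [1, 9, 16]
Step 7 ('div'): [1, 0]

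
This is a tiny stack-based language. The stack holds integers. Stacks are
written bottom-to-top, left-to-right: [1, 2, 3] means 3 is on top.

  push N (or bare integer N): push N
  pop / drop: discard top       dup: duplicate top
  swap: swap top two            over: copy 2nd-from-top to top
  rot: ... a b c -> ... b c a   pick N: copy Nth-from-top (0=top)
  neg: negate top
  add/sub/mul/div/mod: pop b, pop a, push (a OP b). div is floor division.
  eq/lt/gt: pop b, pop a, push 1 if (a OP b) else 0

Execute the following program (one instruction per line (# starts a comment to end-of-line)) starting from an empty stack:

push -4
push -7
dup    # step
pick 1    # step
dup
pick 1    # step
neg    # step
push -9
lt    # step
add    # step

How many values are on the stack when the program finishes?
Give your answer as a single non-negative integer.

After 'push -4': stack = [-4] (depth 1)
After 'push -7': stack = [-4, -7] (depth 2)
After 'dup': stack = [-4, -7, -7] (depth 3)
After 'pick 1': stack = [-4, -7, -7, -7] (depth 4)
After 'dup': stack = [-4, -7, -7, -7, -7] (depth 5)
After 'pick 1': stack = [-4, -7, -7, -7, -7, -7] (depth 6)
After 'neg': stack = [-4, -7, -7, -7, -7, 7] (depth 6)
After 'push -9': stack = [-4, -7, -7, -7, -7, 7, -9] (depth 7)
After 'lt': stack = [-4, -7, -7, -7, -7, 0] (depth 6)
After 'add': stack = [-4, -7, -7, -7, -7] (depth 5)

Answer: 5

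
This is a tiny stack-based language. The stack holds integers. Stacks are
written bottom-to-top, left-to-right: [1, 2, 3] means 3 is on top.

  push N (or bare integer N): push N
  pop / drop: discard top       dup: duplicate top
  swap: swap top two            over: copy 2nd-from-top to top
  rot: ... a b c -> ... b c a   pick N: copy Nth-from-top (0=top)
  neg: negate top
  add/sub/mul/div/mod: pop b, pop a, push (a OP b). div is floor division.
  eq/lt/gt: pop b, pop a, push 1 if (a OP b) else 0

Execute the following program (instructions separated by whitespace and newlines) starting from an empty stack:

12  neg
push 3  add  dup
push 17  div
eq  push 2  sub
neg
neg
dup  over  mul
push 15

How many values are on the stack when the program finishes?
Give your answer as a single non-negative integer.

Answer: 3

Derivation:
After 'push 12': stack = [12] (depth 1)
After 'neg': stack = [-12] (depth 1)
After 'push 3': stack = [-12, 3] (depth 2)
After 'add': stack = [-9] (depth 1)
After 'dup': stack = [-9, -9] (depth 2)
After 'push 17': stack = [-9, -9, 17] (depth 3)
After 'div': stack = [-9, -1] (depth 2)
After 'eq': stack = [0] (depth 1)
After 'push 2': stack = [0, 2] (depth 2)
After 'sub': stack = [-2] (depth 1)
After 'neg': stack = [2] (depth 1)
After 'neg': stack = [-2] (depth 1)
After 'dup': stack = [-2, -2] (depth 2)
After 'over': stack = [-2, -2, -2] (depth 3)
After 'mul': stack = [-2, 4] (depth 2)
After 'push 15': stack = [-2, 4, 15] (depth 3)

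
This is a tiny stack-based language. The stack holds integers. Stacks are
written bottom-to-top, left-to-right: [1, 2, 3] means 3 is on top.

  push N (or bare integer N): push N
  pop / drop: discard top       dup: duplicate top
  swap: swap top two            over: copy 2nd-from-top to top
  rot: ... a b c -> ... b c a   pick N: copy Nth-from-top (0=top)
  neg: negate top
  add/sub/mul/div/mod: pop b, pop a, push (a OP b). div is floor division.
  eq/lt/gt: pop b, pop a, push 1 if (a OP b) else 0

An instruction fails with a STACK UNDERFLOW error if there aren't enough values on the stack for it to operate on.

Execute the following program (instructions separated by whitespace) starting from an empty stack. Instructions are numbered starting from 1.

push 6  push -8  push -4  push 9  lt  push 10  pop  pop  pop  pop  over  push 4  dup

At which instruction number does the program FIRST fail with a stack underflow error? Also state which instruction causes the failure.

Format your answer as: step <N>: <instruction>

Answer: step 11: over

Derivation:
Step 1 ('push 6'): stack = [6], depth = 1
Step 2 ('push -8'): stack = [6, -8], depth = 2
Step 3 ('push -4'): stack = [6, -8, -4], depth = 3
Step 4 ('push 9'): stack = [6, -8, -4, 9], depth = 4
Step 5 ('lt'): stack = [6, -8, 1], depth = 3
Step 6 ('push 10'): stack = [6, -8, 1, 10], depth = 4
Step 7 ('pop'): stack = [6, -8, 1], depth = 3
Step 8 ('pop'): stack = [6, -8], depth = 2
Step 9 ('pop'): stack = [6], depth = 1
Step 10 ('pop'): stack = [], depth = 0
Step 11 ('over'): needs 2 value(s) but depth is 0 — STACK UNDERFLOW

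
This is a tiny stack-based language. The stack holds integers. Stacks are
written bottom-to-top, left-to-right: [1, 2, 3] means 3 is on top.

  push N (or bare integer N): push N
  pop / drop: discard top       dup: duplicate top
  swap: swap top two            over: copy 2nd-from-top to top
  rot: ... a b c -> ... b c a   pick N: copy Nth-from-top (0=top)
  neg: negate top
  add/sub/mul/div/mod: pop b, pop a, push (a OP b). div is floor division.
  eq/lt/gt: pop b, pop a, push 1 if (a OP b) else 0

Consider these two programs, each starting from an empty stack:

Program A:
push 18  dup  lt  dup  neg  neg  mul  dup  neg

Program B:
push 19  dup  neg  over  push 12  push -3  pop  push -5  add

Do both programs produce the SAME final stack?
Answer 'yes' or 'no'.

Program A trace:
  After 'push 18': [18]
  After 'dup': [18, 18]
  After 'lt': [0]
  After 'dup': [0, 0]
  After 'neg': [0, 0]
  After 'neg': [0, 0]
  After 'mul': [0]
  After 'dup': [0, 0]
  After 'neg': [0, 0]
Program A final stack: [0, 0]

Program B trace:
  After 'push 19': [19]
  After 'dup': [19, 19]
  After 'neg': [19, -19]
  After 'over': [19, -19, 19]
  After 'push 12': [19, -19, 19, 12]
  After 'push -3': [19, -19, 19, 12, -3]
  After 'pop': [19, -19, 19, 12]
  After 'push -5': [19, -19, 19, 12, -5]
  After 'add': [19, -19, 19, 7]
Program B final stack: [19, -19, 19, 7]
Same: no

Answer: no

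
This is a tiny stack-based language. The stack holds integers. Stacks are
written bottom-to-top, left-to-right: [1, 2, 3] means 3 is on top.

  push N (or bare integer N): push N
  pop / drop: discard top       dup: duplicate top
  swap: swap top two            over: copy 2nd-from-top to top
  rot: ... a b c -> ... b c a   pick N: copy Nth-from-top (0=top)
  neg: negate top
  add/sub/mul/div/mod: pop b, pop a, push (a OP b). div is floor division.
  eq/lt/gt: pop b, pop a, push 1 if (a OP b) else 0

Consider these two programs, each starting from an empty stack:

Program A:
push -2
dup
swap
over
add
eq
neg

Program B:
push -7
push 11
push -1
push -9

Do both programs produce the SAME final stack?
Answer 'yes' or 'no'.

Program A trace:
  After 'push -2': [-2]
  After 'dup': [-2, -2]
  After 'swap': [-2, -2]
  After 'over': [-2, -2, -2]
  After 'add': [-2, -4]
  After 'eq': [0]
  After 'neg': [0]
Program A final stack: [0]

Program B trace:
  After 'push -7': [-7]
  After 'push 11': [-7, 11]
  After 'push -1': [-7, 11, -1]
  After 'push -9': [-7, 11, -1, -9]
Program B final stack: [-7, 11, -1, -9]
Same: no

Answer: no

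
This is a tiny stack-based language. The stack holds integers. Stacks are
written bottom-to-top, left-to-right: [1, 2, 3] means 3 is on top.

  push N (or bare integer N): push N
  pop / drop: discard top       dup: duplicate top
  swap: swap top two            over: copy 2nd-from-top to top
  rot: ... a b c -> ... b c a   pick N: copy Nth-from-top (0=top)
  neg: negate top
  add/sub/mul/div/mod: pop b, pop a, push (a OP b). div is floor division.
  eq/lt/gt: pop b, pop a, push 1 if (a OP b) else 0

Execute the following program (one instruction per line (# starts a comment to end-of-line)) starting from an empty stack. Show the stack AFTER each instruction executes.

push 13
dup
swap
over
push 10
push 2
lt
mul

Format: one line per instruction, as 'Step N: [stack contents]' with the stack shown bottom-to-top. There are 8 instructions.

Step 1: [13]
Step 2: [13, 13]
Step 3: [13, 13]
Step 4: [13, 13, 13]
Step 5: [13, 13, 13, 10]
Step 6: [13, 13, 13, 10, 2]
Step 7: [13, 13, 13, 0]
Step 8: [13, 13, 0]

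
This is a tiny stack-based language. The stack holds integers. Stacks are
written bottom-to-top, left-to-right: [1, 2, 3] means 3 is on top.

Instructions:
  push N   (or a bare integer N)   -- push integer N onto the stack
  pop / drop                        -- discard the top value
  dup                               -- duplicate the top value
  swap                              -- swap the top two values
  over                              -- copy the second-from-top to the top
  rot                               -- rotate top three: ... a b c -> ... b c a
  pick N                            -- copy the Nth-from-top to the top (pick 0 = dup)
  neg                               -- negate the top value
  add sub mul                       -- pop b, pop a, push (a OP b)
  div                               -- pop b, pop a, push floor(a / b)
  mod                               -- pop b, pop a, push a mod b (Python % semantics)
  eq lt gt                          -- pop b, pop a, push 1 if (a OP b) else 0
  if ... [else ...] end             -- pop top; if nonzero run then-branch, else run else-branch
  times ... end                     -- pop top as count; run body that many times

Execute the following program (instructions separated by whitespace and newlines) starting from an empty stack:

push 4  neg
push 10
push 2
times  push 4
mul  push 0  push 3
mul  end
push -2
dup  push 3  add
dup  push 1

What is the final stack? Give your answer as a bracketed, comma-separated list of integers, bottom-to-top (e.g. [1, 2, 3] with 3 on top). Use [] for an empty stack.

Answer: [-4, 40, 0, 0, -2, 1, 1, 1]

Derivation:
After 'push 4': [4]
After 'neg': [-4]
After 'push 10': [-4, 10]
After 'push 2': [-4, 10, 2]
After 'times': [-4, 10]
After 'push 4': [-4, 10, 4]
After 'mul': [-4, 40]
After 'push 0': [-4, 40, 0]
After 'push 3': [-4, 40, 0, 3]
After 'mul': [-4, 40, 0]
After 'push 4': [-4, 40, 0, 4]
After 'mul': [-4, 40, 0]
After 'push 0': [-4, 40, 0, 0]
After 'push 3': [-4, 40, 0, 0, 3]
After 'mul': [-4, 40, 0, 0]
After 'push -2': [-4, 40, 0, 0, -2]
After 'dup': [-4, 40, 0, 0, -2, -2]
After 'push 3': [-4, 40, 0, 0, -2, -2, 3]
After 'add': [-4, 40, 0, 0, -2, 1]
After 'dup': [-4, 40, 0, 0, -2, 1, 1]
After 'push 1': [-4, 40, 0, 0, -2, 1, 1, 1]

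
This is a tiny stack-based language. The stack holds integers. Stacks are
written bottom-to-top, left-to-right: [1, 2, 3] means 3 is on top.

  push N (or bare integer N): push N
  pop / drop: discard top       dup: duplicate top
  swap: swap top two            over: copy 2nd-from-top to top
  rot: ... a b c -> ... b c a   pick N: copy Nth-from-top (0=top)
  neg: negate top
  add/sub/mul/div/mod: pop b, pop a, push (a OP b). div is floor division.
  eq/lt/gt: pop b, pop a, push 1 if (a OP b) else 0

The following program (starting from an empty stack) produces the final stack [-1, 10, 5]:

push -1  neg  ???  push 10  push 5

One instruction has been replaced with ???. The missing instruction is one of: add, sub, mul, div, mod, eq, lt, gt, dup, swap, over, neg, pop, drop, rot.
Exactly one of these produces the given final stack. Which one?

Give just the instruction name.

Stack before ???: [1]
Stack after ???:  [-1]
The instruction that transforms [1] -> [-1] is: neg

Answer: neg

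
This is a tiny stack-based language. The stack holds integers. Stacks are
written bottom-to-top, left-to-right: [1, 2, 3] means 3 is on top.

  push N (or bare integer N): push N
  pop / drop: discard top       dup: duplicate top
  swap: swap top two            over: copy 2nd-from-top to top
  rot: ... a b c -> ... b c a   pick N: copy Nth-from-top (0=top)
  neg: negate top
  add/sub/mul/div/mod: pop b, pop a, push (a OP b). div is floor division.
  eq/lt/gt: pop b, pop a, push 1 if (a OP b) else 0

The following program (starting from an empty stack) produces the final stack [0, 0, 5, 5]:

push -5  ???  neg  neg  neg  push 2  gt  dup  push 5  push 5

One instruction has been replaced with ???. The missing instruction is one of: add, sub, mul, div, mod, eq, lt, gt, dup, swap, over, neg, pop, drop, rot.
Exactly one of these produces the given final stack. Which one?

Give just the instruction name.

Stack before ???: [-5]
Stack after ???:  [5]
The instruction that transforms [-5] -> [5] is: neg

Answer: neg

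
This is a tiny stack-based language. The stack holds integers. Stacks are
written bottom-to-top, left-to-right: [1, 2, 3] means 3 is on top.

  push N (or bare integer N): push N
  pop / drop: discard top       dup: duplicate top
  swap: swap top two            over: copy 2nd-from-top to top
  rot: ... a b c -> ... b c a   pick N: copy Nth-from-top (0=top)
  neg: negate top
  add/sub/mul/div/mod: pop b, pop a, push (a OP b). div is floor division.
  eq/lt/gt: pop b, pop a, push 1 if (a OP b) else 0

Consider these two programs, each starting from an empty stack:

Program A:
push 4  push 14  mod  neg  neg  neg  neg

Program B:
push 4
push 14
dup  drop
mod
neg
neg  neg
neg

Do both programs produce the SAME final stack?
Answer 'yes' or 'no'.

Program A trace:
  After 'push 4': [4]
  After 'push 14': [4, 14]
  After 'mod': [4]
  After 'neg': [-4]
  After 'neg': [4]
  After 'neg': [-4]
  After 'neg': [4]
Program A final stack: [4]

Program B trace:
  After 'push 4': [4]
  After 'push 14': [4, 14]
  After 'dup': [4, 14, 14]
  After 'drop': [4, 14]
  After 'mod': [4]
  After 'neg': [-4]
  After 'neg': [4]
  After 'neg': [-4]
  After 'neg': [4]
Program B final stack: [4]
Same: yes

Answer: yes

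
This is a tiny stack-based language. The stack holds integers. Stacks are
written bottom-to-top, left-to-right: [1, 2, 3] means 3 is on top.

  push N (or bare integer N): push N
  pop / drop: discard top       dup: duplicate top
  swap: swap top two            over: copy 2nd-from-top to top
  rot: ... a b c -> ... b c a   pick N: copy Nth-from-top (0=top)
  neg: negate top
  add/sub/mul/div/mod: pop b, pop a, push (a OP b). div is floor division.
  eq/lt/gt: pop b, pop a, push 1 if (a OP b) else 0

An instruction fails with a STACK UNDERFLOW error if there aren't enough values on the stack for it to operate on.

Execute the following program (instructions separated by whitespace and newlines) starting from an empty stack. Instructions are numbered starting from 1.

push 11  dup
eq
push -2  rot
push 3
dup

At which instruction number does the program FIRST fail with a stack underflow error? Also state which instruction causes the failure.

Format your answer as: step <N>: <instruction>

Step 1 ('push 11'): stack = [11], depth = 1
Step 2 ('dup'): stack = [11, 11], depth = 2
Step 3 ('eq'): stack = [1], depth = 1
Step 4 ('push -2'): stack = [1, -2], depth = 2
Step 5 ('rot'): needs 3 value(s) but depth is 2 — STACK UNDERFLOW

Answer: step 5: rot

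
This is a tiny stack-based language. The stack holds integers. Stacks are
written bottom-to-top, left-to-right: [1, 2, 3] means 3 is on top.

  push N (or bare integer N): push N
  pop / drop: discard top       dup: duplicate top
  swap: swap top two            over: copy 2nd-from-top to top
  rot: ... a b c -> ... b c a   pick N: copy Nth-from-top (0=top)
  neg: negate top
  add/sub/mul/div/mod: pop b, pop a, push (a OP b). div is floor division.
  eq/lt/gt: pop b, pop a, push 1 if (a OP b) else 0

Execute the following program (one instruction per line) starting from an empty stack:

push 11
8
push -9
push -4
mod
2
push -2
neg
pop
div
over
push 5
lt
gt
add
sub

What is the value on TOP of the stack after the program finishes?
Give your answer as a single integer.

After 'push 11': [11]
After 'push 8': [11, 8]
After 'push -9': [11, 8, -9]
After 'push -4': [11, 8, -9, -4]
After 'mod': [11, 8, -1]
After 'push 2': [11, 8, -1, 2]
After 'push -2': [11, 8, -1, 2, -2]
After 'neg': [11, 8, -1, 2, 2]
After 'pop': [11, 8, -1, 2]
After 'div': [11, 8, -1]
After 'over': [11, 8, -1, 8]
After 'push 5': [11, 8, -1, 8, 5]
After 'lt': [11, 8, -1, 0]
After 'gt': [11, 8, 0]
After 'add': [11, 8]
After 'sub': [3]

Answer: 3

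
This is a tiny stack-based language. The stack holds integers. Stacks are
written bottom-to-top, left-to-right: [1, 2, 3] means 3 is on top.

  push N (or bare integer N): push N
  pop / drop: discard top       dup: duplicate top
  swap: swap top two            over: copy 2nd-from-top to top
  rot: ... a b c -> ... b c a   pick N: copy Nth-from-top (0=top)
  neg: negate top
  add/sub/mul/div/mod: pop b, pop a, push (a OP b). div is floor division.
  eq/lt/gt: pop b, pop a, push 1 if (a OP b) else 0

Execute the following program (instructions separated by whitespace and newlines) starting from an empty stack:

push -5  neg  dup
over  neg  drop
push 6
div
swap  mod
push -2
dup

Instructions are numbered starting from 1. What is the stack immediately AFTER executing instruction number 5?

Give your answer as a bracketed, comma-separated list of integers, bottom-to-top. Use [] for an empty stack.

Answer: [5, 5, -5]

Derivation:
Step 1 ('push -5'): [-5]
Step 2 ('neg'): [5]
Step 3 ('dup'): [5, 5]
Step 4 ('over'): [5, 5, 5]
Step 5 ('neg'): [5, 5, -5]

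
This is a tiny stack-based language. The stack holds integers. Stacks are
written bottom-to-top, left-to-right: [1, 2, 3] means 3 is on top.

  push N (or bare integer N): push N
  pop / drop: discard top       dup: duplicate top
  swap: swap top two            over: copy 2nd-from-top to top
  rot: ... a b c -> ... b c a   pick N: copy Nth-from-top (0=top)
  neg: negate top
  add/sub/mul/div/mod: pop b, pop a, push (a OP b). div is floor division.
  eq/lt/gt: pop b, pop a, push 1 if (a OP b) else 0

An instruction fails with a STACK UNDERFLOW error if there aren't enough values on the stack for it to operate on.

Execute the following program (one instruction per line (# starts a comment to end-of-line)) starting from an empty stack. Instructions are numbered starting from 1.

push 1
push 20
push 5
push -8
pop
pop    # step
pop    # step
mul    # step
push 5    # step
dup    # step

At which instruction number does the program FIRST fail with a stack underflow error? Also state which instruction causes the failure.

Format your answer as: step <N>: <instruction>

Step 1 ('push 1'): stack = [1], depth = 1
Step 2 ('push 20'): stack = [1, 20], depth = 2
Step 3 ('push 5'): stack = [1, 20, 5], depth = 3
Step 4 ('push -8'): stack = [1, 20, 5, -8], depth = 4
Step 5 ('pop'): stack = [1, 20, 5], depth = 3
Step 6 ('pop'): stack = [1, 20], depth = 2
Step 7 ('pop'): stack = [1], depth = 1
Step 8 ('mul'): needs 2 value(s) but depth is 1 — STACK UNDERFLOW

Answer: step 8: mul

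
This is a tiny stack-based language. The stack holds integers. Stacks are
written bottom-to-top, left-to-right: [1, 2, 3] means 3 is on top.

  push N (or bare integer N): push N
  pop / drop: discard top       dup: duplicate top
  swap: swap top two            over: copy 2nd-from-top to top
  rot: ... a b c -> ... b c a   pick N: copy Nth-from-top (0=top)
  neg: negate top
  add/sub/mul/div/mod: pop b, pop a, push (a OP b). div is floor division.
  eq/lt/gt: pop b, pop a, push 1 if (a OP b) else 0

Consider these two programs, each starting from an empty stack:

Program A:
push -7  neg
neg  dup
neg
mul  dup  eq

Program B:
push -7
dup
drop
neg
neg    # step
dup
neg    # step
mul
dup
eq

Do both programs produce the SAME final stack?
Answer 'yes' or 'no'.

Program A trace:
  After 'push -7': [-7]
  After 'neg': [7]
  After 'neg': [-7]
  After 'dup': [-7, -7]
  After 'neg': [-7, 7]
  After 'mul': [-49]
  After 'dup': [-49, -49]
  After 'eq': [1]
Program A final stack: [1]

Program B trace:
  After 'push -7': [-7]
  After 'dup': [-7, -7]
  After 'drop': [-7]
  After 'neg': [7]
  After 'neg': [-7]
  After 'dup': [-7, -7]
  After 'neg': [-7, 7]
  After 'mul': [-49]
  After 'dup': [-49, -49]
  After 'eq': [1]
Program B final stack: [1]
Same: yes

Answer: yes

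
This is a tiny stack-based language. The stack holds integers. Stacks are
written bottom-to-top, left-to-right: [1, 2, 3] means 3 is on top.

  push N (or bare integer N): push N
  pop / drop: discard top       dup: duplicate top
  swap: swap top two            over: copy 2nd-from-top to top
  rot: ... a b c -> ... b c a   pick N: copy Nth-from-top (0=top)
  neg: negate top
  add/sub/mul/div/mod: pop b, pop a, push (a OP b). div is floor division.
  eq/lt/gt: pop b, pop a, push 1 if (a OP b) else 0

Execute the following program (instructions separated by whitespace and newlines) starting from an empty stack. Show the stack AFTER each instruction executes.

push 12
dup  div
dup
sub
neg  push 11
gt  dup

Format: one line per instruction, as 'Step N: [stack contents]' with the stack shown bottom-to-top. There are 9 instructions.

Step 1: [12]
Step 2: [12, 12]
Step 3: [1]
Step 4: [1, 1]
Step 5: [0]
Step 6: [0]
Step 7: [0, 11]
Step 8: [0]
Step 9: [0, 0]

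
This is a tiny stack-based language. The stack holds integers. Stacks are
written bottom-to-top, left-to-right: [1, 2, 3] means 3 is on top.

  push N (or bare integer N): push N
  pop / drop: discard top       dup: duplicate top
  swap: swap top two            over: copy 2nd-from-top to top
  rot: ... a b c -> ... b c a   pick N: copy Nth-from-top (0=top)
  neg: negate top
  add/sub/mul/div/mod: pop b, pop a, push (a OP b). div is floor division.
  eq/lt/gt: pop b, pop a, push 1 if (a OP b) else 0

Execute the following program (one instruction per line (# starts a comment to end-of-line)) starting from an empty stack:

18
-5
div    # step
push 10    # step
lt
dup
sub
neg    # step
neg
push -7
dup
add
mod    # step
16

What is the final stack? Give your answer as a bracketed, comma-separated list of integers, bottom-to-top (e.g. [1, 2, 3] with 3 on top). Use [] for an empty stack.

Answer: [0, 16]

Derivation:
After 'push 18': [18]
After 'push -5': [18, -5]
After 'div': [-4]
After 'push 10': [-4, 10]
After 'lt': [1]
After 'dup': [1, 1]
After 'sub': [0]
After 'neg': [0]
After 'neg': [0]
After 'push -7': [0, -7]
After 'dup': [0, -7, -7]
After 'add': [0, -14]
After 'mod': [0]
After 'push 16': [0, 16]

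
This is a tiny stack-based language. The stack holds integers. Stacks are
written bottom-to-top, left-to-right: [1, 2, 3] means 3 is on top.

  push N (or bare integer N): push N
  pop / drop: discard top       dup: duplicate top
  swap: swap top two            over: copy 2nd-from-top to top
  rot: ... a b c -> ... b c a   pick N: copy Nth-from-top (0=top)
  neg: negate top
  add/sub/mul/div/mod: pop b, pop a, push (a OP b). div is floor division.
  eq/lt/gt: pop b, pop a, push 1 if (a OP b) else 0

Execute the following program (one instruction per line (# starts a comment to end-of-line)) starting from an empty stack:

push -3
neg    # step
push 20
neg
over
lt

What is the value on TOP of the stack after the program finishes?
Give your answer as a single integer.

Answer: 1

Derivation:
After 'push -3': [-3]
After 'neg': [3]
After 'push 20': [3, 20]
After 'neg': [3, -20]
After 'over': [3, -20, 3]
After 'lt': [3, 1]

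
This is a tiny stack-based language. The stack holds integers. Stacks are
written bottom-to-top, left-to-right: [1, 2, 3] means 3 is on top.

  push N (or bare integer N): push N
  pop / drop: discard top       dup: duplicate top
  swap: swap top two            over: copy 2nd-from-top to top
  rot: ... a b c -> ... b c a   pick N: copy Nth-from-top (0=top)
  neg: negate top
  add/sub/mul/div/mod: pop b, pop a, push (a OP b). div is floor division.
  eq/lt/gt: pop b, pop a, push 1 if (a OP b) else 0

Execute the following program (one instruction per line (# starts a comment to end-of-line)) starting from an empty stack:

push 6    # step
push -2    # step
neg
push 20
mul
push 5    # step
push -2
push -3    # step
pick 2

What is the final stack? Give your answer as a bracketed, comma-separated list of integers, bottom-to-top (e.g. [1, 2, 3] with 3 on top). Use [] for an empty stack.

Answer: [6, 40, 5, -2, -3, 5]

Derivation:
After 'push 6': [6]
After 'push -2': [6, -2]
After 'neg': [6, 2]
After 'push 20': [6, 2, 20]
After 'mul': [6, 40]
After 'push 5': [6, 40, 5]
After 'push -2': [6, 40, 5, -2]
After 'push -3': [6, 40, 5, -2, -3]
After 'pick 2': [6, 40, 5, -2, -3, 5]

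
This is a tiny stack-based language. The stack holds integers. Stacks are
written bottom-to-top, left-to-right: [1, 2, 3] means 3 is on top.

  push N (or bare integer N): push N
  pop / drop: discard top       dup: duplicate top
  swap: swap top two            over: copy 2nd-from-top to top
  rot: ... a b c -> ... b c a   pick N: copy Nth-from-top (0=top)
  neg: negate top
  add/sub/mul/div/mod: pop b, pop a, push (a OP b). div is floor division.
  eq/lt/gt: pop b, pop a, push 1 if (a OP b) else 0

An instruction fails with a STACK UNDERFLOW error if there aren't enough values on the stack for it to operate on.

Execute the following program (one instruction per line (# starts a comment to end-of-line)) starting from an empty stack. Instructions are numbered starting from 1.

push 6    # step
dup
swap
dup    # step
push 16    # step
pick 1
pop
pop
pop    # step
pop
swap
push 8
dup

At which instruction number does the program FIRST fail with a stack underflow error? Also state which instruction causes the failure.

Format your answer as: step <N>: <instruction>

Answer: step 11: swap

Derivation:
Step 1 ('push 6'): stack = [6], depth = 1
Step 2 ('dup'): stack = [6, 6], depth = 2
Step 3 ('swap'): stack = [6, 6], depth = 2
Step 4 ('dup'): stack = [6, 6, 6], depth = 3
Step 5 ('push 16'): stack = [6, 6, 6, 16], depth = 4
Step 6 ('pick 1'): stack = [6, 6, 6, 16, 6], depth = 5
Step 7 ('pop'): stack = [6, 6, 6, 16], depth = 4
Step 8 ('pop'): stack = [6, 6, 6], depth = 3
Step 9 ('pop'): stack = [6, 6], depth = 2
Step 10 ('pop'): stack = [6], depth = 1
Step 11 ('swap'): needs 2 value(s) but depth is 1 — STACK UNDERFLOW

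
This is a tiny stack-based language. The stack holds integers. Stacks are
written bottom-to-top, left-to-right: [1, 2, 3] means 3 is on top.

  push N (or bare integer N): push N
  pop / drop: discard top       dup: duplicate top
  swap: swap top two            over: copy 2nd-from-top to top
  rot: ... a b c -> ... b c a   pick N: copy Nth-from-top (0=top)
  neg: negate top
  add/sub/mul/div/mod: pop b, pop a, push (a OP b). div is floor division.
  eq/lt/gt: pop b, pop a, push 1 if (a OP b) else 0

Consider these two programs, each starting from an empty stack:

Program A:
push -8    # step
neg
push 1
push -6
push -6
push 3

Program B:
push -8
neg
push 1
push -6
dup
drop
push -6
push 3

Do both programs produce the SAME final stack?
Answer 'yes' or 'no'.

Answer: yes

Derivation:
Program A trace:
  After 'push -8': [-8]
  After 'neg': [8]
  After 'push 1': [8, 1]
  After 'push -6': [8, 1, -6]
  After 'push -6': [8, 1, -6, -6]
  After 'push 3': [8, 1, -6, -6, 3]
Program A final stack: [8, 1, -6, -6, 3]

Program B trace:
  After 'push -8': [-8]
  After 'neg': [8]
  After 'push 1': [8, 1]
  After 'push -6': [8, 1, -6]
  After 'dup': [8, 1, -6, -6]
  After 'drop': [8, 1, -6]
  After 'push -6': [8, 1, -6, -6]
  After 'push 3': [8, 1, -6, -6, 3]
Program B final stack: [8, 1, -6, -6, 3]
Same: yes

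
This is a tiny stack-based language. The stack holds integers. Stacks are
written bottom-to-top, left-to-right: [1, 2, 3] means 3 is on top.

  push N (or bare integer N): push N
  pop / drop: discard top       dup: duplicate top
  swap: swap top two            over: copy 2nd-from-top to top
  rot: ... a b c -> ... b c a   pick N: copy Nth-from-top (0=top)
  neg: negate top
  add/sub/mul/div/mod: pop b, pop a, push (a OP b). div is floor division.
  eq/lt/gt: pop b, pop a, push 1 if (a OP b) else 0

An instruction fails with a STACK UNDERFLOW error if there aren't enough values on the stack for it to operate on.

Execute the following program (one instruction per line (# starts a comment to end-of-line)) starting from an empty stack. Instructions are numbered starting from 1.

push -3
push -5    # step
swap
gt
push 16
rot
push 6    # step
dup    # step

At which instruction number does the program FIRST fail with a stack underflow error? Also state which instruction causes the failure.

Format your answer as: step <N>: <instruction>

Step 1 ('push -3'): stack = [-3], depth = 1
Step 2 ('push -5'): stack = [-3, -5], depth = 2
Step 3 ('swap'): stack = [-5, -3], depth = 2
Step 4 ('gt'): stack = [0], depth = 1
Step 5 ('push 16'): stack = [0, 16], depth = 2
Step 6 ('rot'): needs 3 value(s) but depth is 2 — STACK UNDERFLOW

Answer: step 6: rot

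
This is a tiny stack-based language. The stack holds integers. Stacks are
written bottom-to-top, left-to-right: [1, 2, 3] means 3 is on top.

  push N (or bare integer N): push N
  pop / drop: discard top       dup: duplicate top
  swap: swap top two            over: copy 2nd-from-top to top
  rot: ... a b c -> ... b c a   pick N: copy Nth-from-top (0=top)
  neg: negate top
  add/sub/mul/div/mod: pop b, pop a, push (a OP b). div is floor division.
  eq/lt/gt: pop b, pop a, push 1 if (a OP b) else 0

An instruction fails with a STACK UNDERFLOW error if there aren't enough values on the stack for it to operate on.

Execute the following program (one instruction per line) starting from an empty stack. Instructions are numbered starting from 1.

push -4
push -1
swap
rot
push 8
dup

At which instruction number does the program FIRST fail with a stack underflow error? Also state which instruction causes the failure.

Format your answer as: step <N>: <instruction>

Step 1 ('push -4'): stack = [-4], depth = 1
Step 2 ('push -1'): stack = [-4, -1], depth = 2
Step 3 ('swap'): stack = [-1, -4], depth = 2
Step 4 ('rot'): needs 3 value(s) but depth is 2 — STACK UNDERFLOW

Answer: step 4: rot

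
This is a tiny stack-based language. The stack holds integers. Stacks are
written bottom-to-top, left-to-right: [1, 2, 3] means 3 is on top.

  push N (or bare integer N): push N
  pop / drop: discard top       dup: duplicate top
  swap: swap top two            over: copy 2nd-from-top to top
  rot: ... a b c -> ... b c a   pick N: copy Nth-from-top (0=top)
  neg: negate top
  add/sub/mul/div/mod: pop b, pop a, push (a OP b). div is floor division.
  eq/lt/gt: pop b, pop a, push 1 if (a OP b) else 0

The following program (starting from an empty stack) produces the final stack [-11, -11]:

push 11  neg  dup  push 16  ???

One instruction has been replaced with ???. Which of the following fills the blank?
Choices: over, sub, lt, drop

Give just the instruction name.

Stack before ???: [-11, -11, 16]
Stack after ???:  [-11, -11]
Checking each choice:
  over: produces [-11, -11, 16, -11]
  sub: produces [-11, -27]
  lt: produces [-11, 1]
  drop: MATCH


Answer: drop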